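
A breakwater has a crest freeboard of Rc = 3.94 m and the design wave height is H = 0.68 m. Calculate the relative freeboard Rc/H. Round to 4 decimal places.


Relative freeboard = Rc / H
= 3.94 / 0.68
= 5.7941

5.7941


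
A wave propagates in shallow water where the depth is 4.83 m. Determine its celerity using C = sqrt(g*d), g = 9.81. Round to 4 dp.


Using the shallow-water approximation:
C = sqrt(g * d) = sqrt(9.81 * 4.83)
C = sqrt(47.3823)
C = 6.8835 m/s

6.8835


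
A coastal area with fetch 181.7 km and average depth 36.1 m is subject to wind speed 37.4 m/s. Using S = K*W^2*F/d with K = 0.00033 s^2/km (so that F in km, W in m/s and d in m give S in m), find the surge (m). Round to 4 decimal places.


S = K * W^2 * F / d
W^2 = 37.4^2 = 1398.76
S = 0.00033 * 1398.76 * 181.7 / 36.1
Numerator = 0.00033 * 1398.76 * 181.7 = 83.871048
S = 83.871048 / 36.1 = 2.3233 m

2.3233


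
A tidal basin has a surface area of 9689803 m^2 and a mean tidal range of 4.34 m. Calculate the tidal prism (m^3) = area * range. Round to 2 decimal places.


Tidal prism = Area * Tidal range
P = 9689803 * 4.34
P = 42053745.02 m^3

42053745.02


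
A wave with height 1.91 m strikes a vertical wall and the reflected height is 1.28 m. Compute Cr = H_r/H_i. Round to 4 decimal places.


Cr = H_r / H_i
Cr = 1.28 / 1.91
Cr = 0.6702

0.6702


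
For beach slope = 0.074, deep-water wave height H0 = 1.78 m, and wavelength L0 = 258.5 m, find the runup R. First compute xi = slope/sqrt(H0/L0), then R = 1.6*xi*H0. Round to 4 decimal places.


xi = slope / sqrt(H0/L0)
H0/L0 = 1.78/258.5 = 0.006886
sqrt(0.006886) = 0.082981
xi = 0.074 / 0.082981 = 0.891768
R = 1.6 * xi * H0 = 1.6 * 0.891768 * 1.78
R = 2.5398 m

2.5398


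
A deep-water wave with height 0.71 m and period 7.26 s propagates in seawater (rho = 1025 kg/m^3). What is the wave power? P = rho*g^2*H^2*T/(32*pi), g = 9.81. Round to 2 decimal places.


P = rho * g^2 * H^2 * T / (32 * pi)
P = 1025 * 9.81^2 * 0.71^2 * 7.26 / (32 * pi)
P = 1025 * 96.2361 * 0.5041 * 7.26 / 100.53096
P = 3591.00 W/m

3591.00


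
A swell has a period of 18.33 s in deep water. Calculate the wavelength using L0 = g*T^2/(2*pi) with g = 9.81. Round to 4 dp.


L0 = g * T^2 / (2 * pi)
L0 = 9.81 * 18.33^2 / (2 * pi)
L0 = 9.81 * 335.9889 / 6.28319
L0 = 3296.0511 / 6.28319
L0 = 524.5828 m

524.5828


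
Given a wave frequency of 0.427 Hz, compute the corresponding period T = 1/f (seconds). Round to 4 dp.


T = 1 / f
T = 1 / 0.427
T = 2.3419 s

2.3419


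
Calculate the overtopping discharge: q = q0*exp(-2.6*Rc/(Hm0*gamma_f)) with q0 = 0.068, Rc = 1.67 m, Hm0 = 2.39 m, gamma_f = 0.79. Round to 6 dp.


q = q0 * exp(-2.6 * Rc / (Hm0 * gamma_f))
Exponent = -2.6 * 1.67 / (2.39 * 0.79)
= -2.6 * 1.67 / 1.8881
= -2.299666
exp(-2.299666) = 0.100292
q = 0.068 * 0.100292
q = 0.006820 m^3/s/m

0.006820


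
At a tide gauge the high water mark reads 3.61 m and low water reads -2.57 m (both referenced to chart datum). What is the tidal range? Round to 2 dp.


Tidal range = High water - Low water
Tidal range = 3.61 - (-2.57)
Tidal range = 6.18 m

6.18


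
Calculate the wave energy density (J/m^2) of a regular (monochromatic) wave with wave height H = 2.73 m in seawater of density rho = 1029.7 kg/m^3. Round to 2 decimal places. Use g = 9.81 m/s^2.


E = (1/8) * rho * g * H^2
E = (1/8) * 1029.7 * 9.81 * 2.73^2
E = 0.125 * 1029.7 * 9.81 * 7.4529
E = 9410.55 J/m^2

9410.55


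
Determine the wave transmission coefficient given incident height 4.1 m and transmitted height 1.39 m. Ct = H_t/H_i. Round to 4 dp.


Ct = H_t / H_i
Ct = 1.39 / 4.1
Ct = 0.3390

0.3390


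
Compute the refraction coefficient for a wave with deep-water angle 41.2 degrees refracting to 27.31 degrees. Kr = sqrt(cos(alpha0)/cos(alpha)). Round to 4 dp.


Kr = sqrt(cos(alpha0) / cos(alpha))
cos(41.2) = 0.752415
cos(27.31) = 0.888537
Kr = sqrt(0.752415 / 0.888537)
Kr = sqrt(0.846802)
Kr = 0.9202

0.9202


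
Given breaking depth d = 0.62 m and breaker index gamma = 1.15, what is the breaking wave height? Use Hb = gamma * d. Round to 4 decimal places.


Hb = gamma * d
Hb = 1.15 * 0.62
Hb = 0.7130 m

0.7130


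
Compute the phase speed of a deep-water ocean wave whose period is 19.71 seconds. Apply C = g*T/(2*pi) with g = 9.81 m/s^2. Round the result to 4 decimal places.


We use the deep-water celerity formula:
C = g * T / (2 * pi)
C = 9.81 * 19.71 / (2 * 3.14159...)
C = 193.355100 / 6.283185
C = 30.7734 m/s

30.7734


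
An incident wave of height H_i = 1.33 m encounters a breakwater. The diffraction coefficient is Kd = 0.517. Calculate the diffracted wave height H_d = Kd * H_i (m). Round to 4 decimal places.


H_d = Kd * H_i
H_d = 0.517 * 1.33
H_d = 0.6876 m

0.6876


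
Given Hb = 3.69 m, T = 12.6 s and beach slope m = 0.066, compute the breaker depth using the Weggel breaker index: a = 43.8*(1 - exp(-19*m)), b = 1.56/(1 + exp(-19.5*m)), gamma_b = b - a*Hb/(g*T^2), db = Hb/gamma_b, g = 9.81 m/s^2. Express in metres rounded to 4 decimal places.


a = 43.8 * (1 - exp(-19 * m))
exp(-19 * 0.066) = exp(-1.2540) = 0.285361
a = 43.8 * (1 - 0.285361) = 31.301185
b = 1.56 / (1 + exp(-19.5 * m))
exp(-19.5 * 0.066) = exp(-1.2870) = 0.276098
b = 1.56 / (1 + 0.276098) = 1.222477
Hb / (g * T^2) = 3.69 / (9.81 * 12.6^2) = 3.69 / 1557.4356 = 0.00236928
gamma_b = b - a * Hb/(g*T^2) = 1.222477 - 31.301185 * 0.00236928 = 1.148316
db = Hb / gamma_b = 3.69 / 1.148316
db = 3.2134 m

3.2134


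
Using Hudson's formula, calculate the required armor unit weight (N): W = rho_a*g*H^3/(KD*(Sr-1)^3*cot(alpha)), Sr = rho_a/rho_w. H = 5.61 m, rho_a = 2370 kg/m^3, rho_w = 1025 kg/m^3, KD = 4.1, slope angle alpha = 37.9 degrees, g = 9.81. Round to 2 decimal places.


Sr = rho_a / rho_w = 2370 / 1025 = 2.312195
(Sr - 1) = 1.312195
(Sr - 1)^3 = 2.259411
cot(37.9) = 1 / tan(37.9) = 1 / 0.778479 = 1.284557
Numerator = 2370 * 9.81 * 5.61^3 = 4104931.7157
Denominator = 4.1 * 2.259411 * 1.284557 = 11.899600
W = 4104931.7157 / 11.899600
W = 344963.85 N

344963.85


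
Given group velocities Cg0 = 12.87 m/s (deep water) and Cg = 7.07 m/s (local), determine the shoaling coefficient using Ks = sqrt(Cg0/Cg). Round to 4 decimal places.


Ks = sqrt(Cg0 / Cg)
Ks = sqrt(12.87 / 7.07)
Ks = sqrt(1.8204)
Ks = 1.3492

1.3492


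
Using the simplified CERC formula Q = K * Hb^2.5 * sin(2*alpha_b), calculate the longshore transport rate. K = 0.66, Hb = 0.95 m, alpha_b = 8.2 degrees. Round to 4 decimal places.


Q = K * Hb^2.5 * sin(2 * alpha_b)
Hb^2.5 = 0.95^2.5 = 0.879648
sin(2 * 8.2) = sin(16.4) = 0.282341
Q = 0.66 * 0.879648 * 0.282341
Q = 0.1639 m^3/s

0.1639


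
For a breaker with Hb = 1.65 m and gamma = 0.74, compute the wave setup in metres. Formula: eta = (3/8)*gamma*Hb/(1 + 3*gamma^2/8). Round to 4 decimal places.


eta = (3/8) * gamma * Hb / (1 + 3*gamma^2/8)
Numerator = (3/8) * 0.74 * 1.65 = 0.457875
Denominator = 1 + 3*0.74^2/8 = 1 + 0.205350 = 1.205350
eta = 0.457875 / 1.205350
eta = 0.3799 m

0.3799


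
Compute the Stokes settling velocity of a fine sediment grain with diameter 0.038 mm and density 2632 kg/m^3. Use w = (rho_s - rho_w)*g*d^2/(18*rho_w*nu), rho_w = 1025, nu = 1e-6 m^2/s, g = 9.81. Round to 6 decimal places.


w = (rho_s - rho_w) * g * d^2 / (18 * rho_w * nu)
d = 0.038 mm = 0.000038 m
rho_s - rho_w = 2632 - 1025 = 1607
Numerator = 1607 * 9.81 * (0.000038)^2 = 0.000022764183
Denominator = 18 * 1025 * 1e-6 = 0.018450
w = 0.001234 m/s

0.001234


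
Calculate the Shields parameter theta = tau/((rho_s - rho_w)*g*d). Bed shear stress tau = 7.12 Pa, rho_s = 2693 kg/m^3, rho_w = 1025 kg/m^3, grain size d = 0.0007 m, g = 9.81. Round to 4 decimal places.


theta = tau / ((rho_s - rho_w) * g * d)
rho_s - rho_w = 2693 - 1025 = 1668
Denominator = 1668 * 9.81 * 0.0007 = 11.454156
theta = 7.12 / 11.454156
theta = 0.6216

0.6216


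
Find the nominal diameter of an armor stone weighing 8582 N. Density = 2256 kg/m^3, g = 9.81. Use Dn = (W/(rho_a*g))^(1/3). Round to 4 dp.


V = W / (rho_a * g)
V = 8582 / (2256 * 9.81)
V = 8582 / 22131.36
V = 0.387776 m^3
Dn = V^(1/3) = 0.387776^(1/3)
Dn = 0.7292 m

0.7292


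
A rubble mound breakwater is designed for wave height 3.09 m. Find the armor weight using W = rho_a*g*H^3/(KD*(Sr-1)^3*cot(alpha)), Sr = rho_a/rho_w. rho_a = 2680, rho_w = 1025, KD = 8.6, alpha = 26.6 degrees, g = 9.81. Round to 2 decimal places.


Sr = rho_a / rho_w = 2680 / 1025 = 2.614634
(Sr - 1) = 1.614634
(Sr - 1)^3 = 4.209421
cot(26.6) = 1 / tan(26.6) = 1 / 0.500763 = 1.996954
Numerator = 2680 * 9.81 * 3.09^3 = 775674.0093
Denominator = 8.6 * 4.209421 * 1.996954 = 72.291773
W = 775674.0093 / 72.291773
W = 10729.77 N

10729.77


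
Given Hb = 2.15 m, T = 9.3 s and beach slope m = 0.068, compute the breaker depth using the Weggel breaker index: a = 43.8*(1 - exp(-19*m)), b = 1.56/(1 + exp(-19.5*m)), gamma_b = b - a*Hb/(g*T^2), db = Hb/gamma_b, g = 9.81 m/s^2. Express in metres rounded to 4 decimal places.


a = 43.8 * (1 - exp(-19 * m))
exp(-19 * 0.068) = exp(-1.2920) = 0.274721
a = 43.8 * (1 - 0.274721) = 31.767229
b = 1.56 / (1 + exp(-19.5 * m))
exp(-19.5 * 0.068) = exp(-1.3260) = 0.265537
b = 1.56 / (1 + 0.265537) = 1.232678
Hb / (g * T^2) = 2.15 / (9.81 * 9.3^2) = 2.15 / 848.4669 = 0.00253398
gamma_b = b - a * Hb/(g*T^2) = 1.232678 - 31.767229 * 0.00253398 = 1.152180
db = Hb / gamma_b = 2.15 / 1.152180
db = 1.8660 m

1.8660


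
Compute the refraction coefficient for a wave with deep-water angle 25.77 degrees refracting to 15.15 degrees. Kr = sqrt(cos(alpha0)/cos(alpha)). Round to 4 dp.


Kr = sqrt(cos(alpha0) / cos(alpha))
cos(25.77) = 0.900547
cos(15.15) = 0.965245
Kr = sqrt(0.900547 / 0.965245)
Kr = sqrt(0.932972)
Kr = 0.9659

0.9659


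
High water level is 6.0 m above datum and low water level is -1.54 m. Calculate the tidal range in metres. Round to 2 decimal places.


Tidal range = High water - Low water
Tidal range = 6.0 - (-1.54)
Tidal range = 7.54 m

7.54


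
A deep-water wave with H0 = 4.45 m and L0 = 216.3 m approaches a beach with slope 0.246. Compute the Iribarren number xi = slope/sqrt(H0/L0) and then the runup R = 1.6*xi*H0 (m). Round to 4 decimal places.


xi = slope / sqrt(H0/L0)
H0/L0 = 4.45/216.3 = 0.020573
sqrt(0.020573) = 0.143434
xi = 0.246 / 0.143434 = 1.715076
R = 1.6 * xi * H0 = 1.6 * 1.715076 * 4.45
R = 12.2113 m

12.2113


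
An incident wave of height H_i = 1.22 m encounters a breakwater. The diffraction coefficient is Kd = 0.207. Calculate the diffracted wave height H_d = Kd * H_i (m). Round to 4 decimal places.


H_d = Kd * H_i
H_d = 0.207 * 1.22
H_d = 0.2525 m

0.2525


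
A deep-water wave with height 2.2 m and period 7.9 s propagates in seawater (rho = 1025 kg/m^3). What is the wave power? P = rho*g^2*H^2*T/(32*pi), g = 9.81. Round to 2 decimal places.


P = rho * g^2 * H^2 * T / (32 * pi)
P = 1025 * 9.81^2 * 2.2^2 * 7.9 / (32 * pi)
P = 1025 * 96.2361 * 4.8400 * 7.9 / 100.53096
P = 37517.55 W/m

37517.55


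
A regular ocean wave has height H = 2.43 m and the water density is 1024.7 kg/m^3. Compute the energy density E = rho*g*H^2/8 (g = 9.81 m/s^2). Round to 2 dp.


E = (1/8) * rho * g * H^2
E = (1/8) * 1024.7 * 9.81 * 2.43^2
E = 0.125 * 1024.7 * 9.81 * 5.9049
E = 7419.73 J/m^2

7419.73


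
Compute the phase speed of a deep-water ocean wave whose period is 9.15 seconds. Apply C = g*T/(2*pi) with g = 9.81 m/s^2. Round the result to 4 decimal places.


We use the deep-water celerity formula:
C = g * T / (2 * pi)
C = 9.81 * 9.15 / (2 * 3.14159...)
C = 89.761500 / 6.283185
C = 14.2860 m/s

14.2860


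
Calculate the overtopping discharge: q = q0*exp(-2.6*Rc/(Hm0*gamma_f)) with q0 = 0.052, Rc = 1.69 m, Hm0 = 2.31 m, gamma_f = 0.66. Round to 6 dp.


q = q0 * exp(-2.6 * Rc / (Hm0 * gamma_f))
Exponent = -2.6 * 1.69 / (2.31 * 0.66)
= -2.6 * 1.69 / 1.5246
= -2.882067
exp(-2.882067) = 0.056019
q = 0.052 * 0.056019
q = 0.002913 m^3/s/m

0.002913


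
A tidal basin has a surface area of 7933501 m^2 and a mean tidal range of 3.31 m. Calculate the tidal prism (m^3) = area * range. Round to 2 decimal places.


Tidal prism = Area * Tidal range
P = 7933501 * 3.31
P = 26259888.31 m^3

26259888.31


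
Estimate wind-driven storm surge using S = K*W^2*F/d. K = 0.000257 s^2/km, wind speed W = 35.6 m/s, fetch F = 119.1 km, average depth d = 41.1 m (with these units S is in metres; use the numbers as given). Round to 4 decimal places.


S = K * W^2 * F / d
W^2 = 35.6^2 = 1267.36
S = 0.000257 * 1267.36 * 119.1 / 41.1
Numerator = 0.000257 * 1267.36 * 119.1 = 38.792242
S = 38.792242 / 41.1 = 0.9439 m

0.9439


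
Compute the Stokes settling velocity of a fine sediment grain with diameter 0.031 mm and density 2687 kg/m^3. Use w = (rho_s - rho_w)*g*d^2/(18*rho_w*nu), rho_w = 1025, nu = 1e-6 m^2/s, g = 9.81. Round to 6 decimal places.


w = (rho_s - rho_w) * g * d^2 / (18 * rho_w * nu)
d = 0.031 mm = 0.000031 m
rho_s - rho_w = 2687 - 1025 = 1662
Numerator = 1662 * 9.81 * (0.000031)^2 = 0.000015668355
Denominator = 18 * 1025 * 1e-6 = 0.018450
w = 0.000849 m/s

0.000849


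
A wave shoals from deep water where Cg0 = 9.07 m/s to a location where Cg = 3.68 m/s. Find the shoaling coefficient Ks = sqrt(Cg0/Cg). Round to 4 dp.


Ks = sqrt(Cg0 / Cg)
Ks = sqrt(9.07 / 3.68)
Ks = sqrt(2.4647)
Ks = 1.5699

1.5699


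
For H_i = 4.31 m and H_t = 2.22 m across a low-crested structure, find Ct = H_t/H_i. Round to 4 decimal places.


Ct = H_t / H_i
Ct = 2.22 / 4.31
Ct = 0.5151

0.5151


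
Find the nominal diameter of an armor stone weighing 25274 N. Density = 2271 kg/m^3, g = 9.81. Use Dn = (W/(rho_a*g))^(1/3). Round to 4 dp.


V = W / (rho_a * g)
V = 25274 / (2271 * 9.81)
V = 25274 / 22278.51
V = 1.134456 m^3
Dn = V^(1/3) = 1.134456^(1/3)
Dn = 1.0429 m

1.0429


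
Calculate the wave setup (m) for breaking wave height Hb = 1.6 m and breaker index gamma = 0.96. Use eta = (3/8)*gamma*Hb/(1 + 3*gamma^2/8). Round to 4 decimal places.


eta = (3/8) * gamma * Hb / (1 + 3*gamma^2/8)
Numerator = (3/8) * 0.96 * 1.6 = 0.576000
Denominator = 1 + 3*0.96^2/8 = 1 + 0.345600 = 1.345600
eta = 0.576000 / 1.345600
eta = 0.4281 m

0.4281


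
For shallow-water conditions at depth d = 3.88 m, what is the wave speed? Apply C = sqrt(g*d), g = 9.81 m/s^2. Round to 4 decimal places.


Using the shallow-water approximation:
C = sqrt(g * d) = sqrt(9.81 * 3.88)
C = sqrt(38.0628)
C = 6.1695 m/s

6.1695


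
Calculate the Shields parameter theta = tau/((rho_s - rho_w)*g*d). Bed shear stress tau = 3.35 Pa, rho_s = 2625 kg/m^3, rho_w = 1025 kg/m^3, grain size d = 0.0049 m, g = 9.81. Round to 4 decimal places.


theta = tau / ((rho_s - rho_w) * g * d)
rho_s - rho_w = 2625 - 1025 = 1600
Denominator = 1600 * 9.81 * 0.0049 = 76.910400
theta = 3.35 / 76.910400
theta = 0.0436

0.0436


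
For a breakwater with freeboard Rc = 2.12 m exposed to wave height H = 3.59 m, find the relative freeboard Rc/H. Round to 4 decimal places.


Relative freeboard = Rc / H
= 2.12 / 3.59
= 0.5905

0.5905


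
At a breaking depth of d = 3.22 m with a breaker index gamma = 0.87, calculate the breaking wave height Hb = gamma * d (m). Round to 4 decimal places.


Hb = gamma * d
Hb = 0.87 * 3.22
Hb = 2.8014 m

2.8014


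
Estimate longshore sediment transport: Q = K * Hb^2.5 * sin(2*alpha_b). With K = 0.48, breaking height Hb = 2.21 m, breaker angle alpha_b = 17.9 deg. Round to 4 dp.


Q = K * Hb^2.5 * sin(2 * alpha_b)
Hb^2.5 = 2.21^2.5 = 7.260737
sin(2 * 17.9) = sin(35.8) = 0.584958
Q = 0.48 * 7.260737 * 0.584958
Q = 2.0387 m^3/s

2.0387


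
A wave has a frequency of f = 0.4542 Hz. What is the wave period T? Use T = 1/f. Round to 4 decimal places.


T = 1 / f
T = 1 / 0.4542
T = 2.2017 s

2.2017


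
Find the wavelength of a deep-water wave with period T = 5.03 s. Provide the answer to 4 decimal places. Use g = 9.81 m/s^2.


L0 = g * T^2 / (2 * pi)
L0 = 9.81 * 5.03^2 / (2 * pi)
L0 = 9.81 * 25.3009 / 6.28319
L0 = 248.2018 / 6.28319
L0 = 39.5025 m

39.5025


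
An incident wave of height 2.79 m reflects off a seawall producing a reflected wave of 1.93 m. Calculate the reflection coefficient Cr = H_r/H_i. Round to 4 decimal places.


Cr = H_r / H_i
Cr = 1.93 / 2.79
Cr = 0.6918

0.6918


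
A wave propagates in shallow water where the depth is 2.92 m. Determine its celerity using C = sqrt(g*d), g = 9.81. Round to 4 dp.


Using the shallow-water approximation:
C = sqrt(g * d) = sqrt(9.81 * 2.92)
C = sqrt(28.6452)
C = 5.3521 m/s

5.3521


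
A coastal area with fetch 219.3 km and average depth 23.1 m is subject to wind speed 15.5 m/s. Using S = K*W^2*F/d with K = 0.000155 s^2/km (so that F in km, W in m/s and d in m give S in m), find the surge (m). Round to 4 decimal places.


S = K * W^2 * F / d
W^2 = 15.5^2 = 240.25
S = 0.000155 * 240.25 * 219.3 / 23.1
Numerator = 0.000155 * 240.25 * 219.3 = 8.166458
S = 8.166458 / 23.1 = 0.3535 m

0.3535


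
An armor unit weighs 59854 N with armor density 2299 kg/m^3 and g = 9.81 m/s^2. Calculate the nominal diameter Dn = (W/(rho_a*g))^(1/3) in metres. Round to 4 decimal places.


V = W / (rho_a * g)
V = 59854 / (2299 * 9.81)
V = 59854 / 22553.19
V = 2.653904 m^3
Dn = V^(1/3) = 2.653904^(1/3)
Dn = 1.3845 m

1.3845


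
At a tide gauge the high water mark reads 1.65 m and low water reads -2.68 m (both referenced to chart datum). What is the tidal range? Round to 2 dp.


Tidal range = High water - Low water
Tidal range = 1.65 - (-2.68)
Tidal range = 4.33 m

4.33


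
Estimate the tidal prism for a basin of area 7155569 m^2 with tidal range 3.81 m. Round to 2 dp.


Tidal prism = Area * Tidal range
P = 7155569 * 3.81
P = 27262717.89 m^3

27262717.89


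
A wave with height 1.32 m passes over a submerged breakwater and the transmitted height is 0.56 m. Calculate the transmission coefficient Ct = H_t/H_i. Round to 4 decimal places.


Ct = H_t / H_i
Ct = 0.56 / 1.32
Ct = 0.4242

0.4242


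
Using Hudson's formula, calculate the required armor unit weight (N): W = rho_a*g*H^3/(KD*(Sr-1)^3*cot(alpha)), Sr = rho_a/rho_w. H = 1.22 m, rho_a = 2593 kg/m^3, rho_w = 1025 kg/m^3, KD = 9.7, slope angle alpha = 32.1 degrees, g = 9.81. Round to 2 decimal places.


Sr = rho_a / rho_w = 2593 / 1025 = 2.529756
(Sr - 1) = 1.529756
(Sr - 1)^3 = 3.579864
cot(32.1) = 1 / tan(32.1) = 1 / 0.627299 = 1.594137
Numerator = 2593 * 9.81 * 1.22^3 = 46190.3248
Denominator = 9.7 * 3.579864 * 1.594137 = 55.355891
W = 46190.3248 / 55.355891
W = 834.42 N

834.42


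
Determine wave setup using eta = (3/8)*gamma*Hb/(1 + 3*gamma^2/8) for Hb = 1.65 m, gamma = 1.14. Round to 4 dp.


eta = (3/8) * gamma * Hb / (1 + 3*gamma^2/8)
Numerator = (3/8) * 1.14 * 1.65 = 0.705375
Denominator = 1 + 3*1.14^2/8 = 1 + 0.487350 = 1.487350
eta = 0.705375 / 1.487350
eta = 0.4742 m

0.4742


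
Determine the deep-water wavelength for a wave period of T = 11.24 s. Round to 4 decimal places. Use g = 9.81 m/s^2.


L0 = g * T^2 / (2 * pi)
L0 = 9.81 * 11.24^2 / (2 * pi)
L0 = 9.81 * 126.3376 / 6.28319
L0 = 1239.3719 / 6.28319
L0 = 197.2522 m

197.2522


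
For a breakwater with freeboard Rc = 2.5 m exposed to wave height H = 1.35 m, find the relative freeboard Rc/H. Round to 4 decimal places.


Relative freeboard = Rc / H
= 2.5 / 1.35
= 1.8519

1.8519


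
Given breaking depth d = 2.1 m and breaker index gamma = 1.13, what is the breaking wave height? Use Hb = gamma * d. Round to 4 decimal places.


Hb = gamma * d
Hb = 1.13 * 2.1
Hb = 2.3730 m

2.3730


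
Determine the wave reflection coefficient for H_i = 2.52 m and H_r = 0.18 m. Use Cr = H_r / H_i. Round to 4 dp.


Cr = H_r / H_i
Cr = 0.18 / 2.52
Cr = 0.0714

0.0714


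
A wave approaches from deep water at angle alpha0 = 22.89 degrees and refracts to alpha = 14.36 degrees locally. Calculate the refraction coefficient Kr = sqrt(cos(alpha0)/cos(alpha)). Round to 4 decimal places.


Kr = sqrt(cos(alpha0) / cos(alpha))
cos(22.89) = 0.921253
cos(14.36) = 0.968757
Kr = sqrt(0.921253 / 0.968757)
Kr = sqrt(0.950965)
Kr = 0.9752

0.9752


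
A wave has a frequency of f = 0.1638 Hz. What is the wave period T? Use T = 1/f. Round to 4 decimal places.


T = 1 / f
T = 1 / 0.1638
T = 6.1050 s

6.1050


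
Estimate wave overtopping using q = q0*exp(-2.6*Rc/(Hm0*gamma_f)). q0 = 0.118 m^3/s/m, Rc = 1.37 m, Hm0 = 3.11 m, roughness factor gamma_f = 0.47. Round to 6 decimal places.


q = q0 * exp(-2.6 * Rc / (Hm0 * gamma_f))
Exponent = -2.6 * 1.37 / (3.11 * 0.47)
= -2.6 * 1.37 / 1.4617
= -2.436889
exp(-2.436889) = 0.087432
q = 0.118 * 0.087432
q = 0.010317 m^3/s/m

0.010317


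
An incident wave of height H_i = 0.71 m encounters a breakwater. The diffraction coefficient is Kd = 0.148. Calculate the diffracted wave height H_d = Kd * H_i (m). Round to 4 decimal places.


H_d = Kd * H_i
H_d = 0.148 * 0.71
H_d = 0.1051 m

0.1051


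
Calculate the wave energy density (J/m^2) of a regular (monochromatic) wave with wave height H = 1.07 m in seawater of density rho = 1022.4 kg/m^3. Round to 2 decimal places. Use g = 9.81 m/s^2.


E = (1/8) * rho * g * H^2
E = (1/8) * 1022.4 * 9.81 * 1.07^2
E = 0.125 * 1022.4 * 9.81 * 1.1449
E = 1435.38 J/m^2

1435.38


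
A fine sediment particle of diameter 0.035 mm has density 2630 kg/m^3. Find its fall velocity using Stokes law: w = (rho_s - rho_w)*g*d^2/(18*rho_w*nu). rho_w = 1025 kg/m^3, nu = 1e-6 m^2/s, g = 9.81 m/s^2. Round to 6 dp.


w = (rho_s - rho_w) * g * d^2 / (18 * rho_w * nu)
d = 0.035 mm = 0.000035 m
rho_s - rho_w = 2630 - 1025 = 1605
Numerator = 1605 * 9.81 * (0.000035)^2 = 0.000019287686
Denominator = 18 * 1025 * 1e-6 = 0.018450
w = 0.001045 m/s

0.001045


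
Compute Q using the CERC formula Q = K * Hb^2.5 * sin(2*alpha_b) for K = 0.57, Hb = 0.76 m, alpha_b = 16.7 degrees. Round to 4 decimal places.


Q = K * Hb^2.5 * sin(2 * alpha_b)
Hb^2.5 = 0.76^2.5 = 0.503540
sin(2 * 16.7) = sin(33.4) = 0.550481
Q = 0.57 * 0.503540 * 0.550481
Q = 0.1580 m^3/s

0.1580


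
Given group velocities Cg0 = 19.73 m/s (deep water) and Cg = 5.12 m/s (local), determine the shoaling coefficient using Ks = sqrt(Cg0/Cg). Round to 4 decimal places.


Ks = sqrt(Cg0 / Cg)
Ks = sqrt(19.73 / 5.12)
Ks = sqrt(3.8535)
Ks = 1.9630

1.9630


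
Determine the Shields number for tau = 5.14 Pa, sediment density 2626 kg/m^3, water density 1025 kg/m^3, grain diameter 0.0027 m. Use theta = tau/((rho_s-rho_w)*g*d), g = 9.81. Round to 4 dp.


theta = tau / ((rho_s - rho_w) * g * d)
rho_s - rho_w = 2626 - 1025 = 1601
Denominator = 1601 * 9.81 * 0.0027 = 42.405687
theta = 5.14 / 42.405687
theta = 0.1212

0.1212


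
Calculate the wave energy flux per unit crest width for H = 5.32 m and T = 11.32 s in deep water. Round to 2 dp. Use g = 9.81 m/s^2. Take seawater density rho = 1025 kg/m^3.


P = rho * g^2 * H^2 * T / (32 * pi)
P = 1025 * 9.81^2 * 5.32^2 * 11.32 / (32 * pi)
P = 1025 * 96.2361 * 28.3024 * 11.32 / 100.53096
P = 314363.21 W/m

314363.21


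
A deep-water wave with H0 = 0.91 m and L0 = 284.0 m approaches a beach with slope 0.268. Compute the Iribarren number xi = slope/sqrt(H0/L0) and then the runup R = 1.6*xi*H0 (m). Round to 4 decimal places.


xi = slope / sqrt(H0/L0)
H0/L0 = 0.91/284.0 = 0.003204
sqrt(0.003204) = 0.056606
xi = 0.268 / 0.056606 = 4.734491
R = 1.6 * xi * H0 = 1.6 * 4.734491 * 0.91
R = 6.8934 m

6.8934


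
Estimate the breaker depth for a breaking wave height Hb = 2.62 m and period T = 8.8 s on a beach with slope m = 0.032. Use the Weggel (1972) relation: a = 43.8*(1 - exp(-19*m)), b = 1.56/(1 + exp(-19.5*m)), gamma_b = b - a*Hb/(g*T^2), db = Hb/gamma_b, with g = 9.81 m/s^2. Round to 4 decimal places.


a = 43.8 * (1 - exp(-19 * m))
exp(-19 * 0.032) = exp(-0.6080) = 0.544439
a = 43.8 * (1 - 0.544439) = 19.953587
b = 1.56 / (1 + exp(-19.5 * m))
exp(-19.5 * 0.032) = exp(-0.6240) = 0.535797
b = 1.56 / (1 + 0.535797) = 1.015759
Hb / (g * T^2) = 2.62 / (9.81 * 8.8^2) = 2.62 / 759.6864 = 0.00344879
gamma_b = b - a * Hb/(g*T^2) = 1.015759 - 19.953587 * 0.00344879 = 0.946944
db = Hb / gamma_b = 2.62 / 0.946944
db = 2.7668 m

2.7668


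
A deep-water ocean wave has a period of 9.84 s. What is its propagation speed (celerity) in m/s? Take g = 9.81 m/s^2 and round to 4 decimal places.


We use the deep-water celerity formula:
C = g * T / (2 * pi)
C = 9.81 * 9.84 / (2 * 3.14159...)
C = 96.530400 / 6.283185
C = 15.3633 m/s

15.3633


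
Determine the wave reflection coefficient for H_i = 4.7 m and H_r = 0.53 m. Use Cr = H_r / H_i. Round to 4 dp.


Cr = H_r / H_i
Cr = 0.53 / 4.7
Cr = 0.1128

0.1128


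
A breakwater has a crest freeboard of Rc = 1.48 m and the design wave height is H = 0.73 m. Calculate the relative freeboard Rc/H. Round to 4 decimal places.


Relative freeboard = Rc / H
= 1.48 / 0.73
= 2.0274

2.0274


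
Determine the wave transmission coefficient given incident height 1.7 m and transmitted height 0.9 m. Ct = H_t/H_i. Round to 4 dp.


Ct = H_t / H_i
Ct = 0.9 / 1.7
Ct = 0.5294

0.5294


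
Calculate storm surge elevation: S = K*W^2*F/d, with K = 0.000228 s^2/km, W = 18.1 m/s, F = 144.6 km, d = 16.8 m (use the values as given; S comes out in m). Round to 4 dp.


S = K * W^2 * F / d
W^2 = 18.1^2 = 327.61
S = 0.000228 * 327.61 * 144.6 / 16.8
Numerator = 0.000228 * 327.61 * 144.6 = 10.800909
S = 10.800909 / 16.8 = 0.6429 m

0.6429


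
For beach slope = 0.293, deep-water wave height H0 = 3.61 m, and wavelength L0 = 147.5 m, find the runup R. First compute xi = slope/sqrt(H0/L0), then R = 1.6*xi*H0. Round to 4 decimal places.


xi = slope / sqrt(H0/L0)
H0/L0 = 3.61/147.5 = 0.024475
sqrt(0.024475) = 0.156444
xi = 0.293 / 0.156444 = 1.872880
R = 1.6 * xi * H0 = 1.6 * 1.872880 * 3.61
R = 10.8178 m

10.8178


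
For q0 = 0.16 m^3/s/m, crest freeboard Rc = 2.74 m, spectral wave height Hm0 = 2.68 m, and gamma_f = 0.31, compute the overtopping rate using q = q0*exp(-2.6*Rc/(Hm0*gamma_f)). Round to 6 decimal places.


q = q0 * exp(-2.6 * Rc / (Hm0 * gamma_f))
Exponent = -2.6 * 2.74 / (2.68 * 0.31)
= -2.6 * 2.74 / 0.8308
= -8.574868
exp(-8.574868) = 0.000189
q = 0.16 * 0.000189
q = 0.000030 m^3/s/m

0.000030


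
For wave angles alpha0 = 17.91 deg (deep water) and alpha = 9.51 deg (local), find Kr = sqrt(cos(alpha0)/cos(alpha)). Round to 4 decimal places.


Kr = sqrt(cos(alpha0) / cos(alpha))
cos(17.91) = 0.951541
cos(9.51) = 0.986257
Kr = sqrt(0.951541 / 0.986257)
Kr = sqrt(0.964800)
Kr = 0.9822

0.9822


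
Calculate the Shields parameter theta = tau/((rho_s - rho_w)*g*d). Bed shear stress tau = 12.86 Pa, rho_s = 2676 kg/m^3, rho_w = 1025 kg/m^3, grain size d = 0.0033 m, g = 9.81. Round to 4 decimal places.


theta = tau / ((rho_s - rho_w) * g * d)
rho_s - rho_w = 2676 - 1025 = 1651
Denominator = 1651 * 9.81 * 0.0033 = 53.447823
theta = 12.86 / 53.447823
theta = 0.2406

0.2406


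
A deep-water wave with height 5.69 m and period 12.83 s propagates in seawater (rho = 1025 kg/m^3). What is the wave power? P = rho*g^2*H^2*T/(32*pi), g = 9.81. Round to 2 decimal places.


P = rho * g^2 * H^2 * T / (32 * pi)
P = 1025 * 9.81^2 * 5.69^2 * 12.83 / (32 * pi)
P = 1025 * 96.2361 * 32.3761 * 12.83 / 100.53096
P = 407580.33 W/m

407580.33


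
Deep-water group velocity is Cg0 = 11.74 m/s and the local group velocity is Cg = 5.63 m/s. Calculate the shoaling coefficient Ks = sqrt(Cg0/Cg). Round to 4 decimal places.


Ks = sqrt(Cg0 / Cg)
Ks = sqrt(11.74 / 5.63)
Ks = sqrt(2.0853)
Ks = 1.4440

1.4440


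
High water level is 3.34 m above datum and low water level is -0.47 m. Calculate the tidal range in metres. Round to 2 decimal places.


Tidal range = High water - Low water
Tidal range = 3.34 - (-0.47)
Tidal range = 3.81 m

3.81


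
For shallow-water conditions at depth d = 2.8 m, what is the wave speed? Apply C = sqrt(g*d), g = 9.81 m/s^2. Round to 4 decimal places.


Using the shallow-water approximation:
C = sqrt(g * d) = sqrt(9.81 * 2.8)
C = sqrt(27.4680)
C = 5.2410 m/s

5.2410


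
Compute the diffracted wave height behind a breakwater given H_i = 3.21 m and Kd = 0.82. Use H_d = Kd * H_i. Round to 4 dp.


H_d = Kd * H_i
H_d = 0.82 * 3.21
H_d = 2.6322 m

2.6322


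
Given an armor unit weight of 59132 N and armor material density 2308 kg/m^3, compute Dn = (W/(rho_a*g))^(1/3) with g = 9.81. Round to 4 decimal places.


V = W / (rho_a * g)
V = 59132 / (2308 * 9.81)
V = 59132 / 22641.48
V = 2.611667 m^3
Dn = V^(1/3) = 2.611667^(1/3)
Dn = 1.3771 m

1.3771


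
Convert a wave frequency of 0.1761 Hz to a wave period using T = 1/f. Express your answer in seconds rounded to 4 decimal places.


T = 1 / f
T = 1 / 0.1761
T = 5.6786 s

5.6786


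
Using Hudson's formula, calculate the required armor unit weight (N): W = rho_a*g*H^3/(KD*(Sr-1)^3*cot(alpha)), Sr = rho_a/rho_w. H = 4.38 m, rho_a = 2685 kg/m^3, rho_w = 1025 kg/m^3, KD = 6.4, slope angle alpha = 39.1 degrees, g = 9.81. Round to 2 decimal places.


Sr = rho_a / rho_w = 2685 / 1025 = 2.619512
(Sr - 1) = 1.619512
(Sr - 1)^3 = 4.247689
cot(39.1) = 1 / tan(39.1) = 1 / 0.812678 = 1.230500
Numerator = 2685 * 9.81 * 4.38^3 = 2213276.2763
Denominator = 6.4 * 4.247689 * 1.230500 = 33.451390
W = 2213276.2763 / 33.451390
W = 66163.96 N

66163.96


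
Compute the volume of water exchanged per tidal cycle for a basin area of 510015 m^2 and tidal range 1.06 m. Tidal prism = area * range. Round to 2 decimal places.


Tidal prism = Area * Tidal range
P = 510015 * 1.06
P = 540615.90 m^3

540615.90


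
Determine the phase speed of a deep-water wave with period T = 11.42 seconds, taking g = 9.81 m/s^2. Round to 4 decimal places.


We use the deep-water celerity formula:
C = g * T / (2 * pi)
C = 9.81 * 11.42 / (2 * 3.14159...)
C = 112.030200 / 6.283185
C = 17.8302 m/s

17.8302


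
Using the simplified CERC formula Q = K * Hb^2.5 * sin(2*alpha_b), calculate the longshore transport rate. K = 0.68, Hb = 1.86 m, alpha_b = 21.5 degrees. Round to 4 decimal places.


Q = K * Hb^2.5 * sin(2 * alpha_b)
Hb^2.5 = 1.86^2.5 = 4.718265
sin(2 * 21.5) = sin(43.0) = 0.681998
Q = 0.68 * 4.718265 * 0.681998
Q = 2.1881 m^3/s

2.1881


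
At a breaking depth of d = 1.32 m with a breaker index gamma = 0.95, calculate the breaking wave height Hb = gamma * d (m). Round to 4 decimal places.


Hb = gamma * d
Hb = 0.95 * 1.32
Hb = 1.2540 m

1.2540


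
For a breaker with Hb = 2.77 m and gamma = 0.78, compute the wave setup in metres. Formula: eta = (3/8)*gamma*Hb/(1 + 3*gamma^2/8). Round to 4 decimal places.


eta = (3/8) * gamma * Hb / (1 + 3*gamma^2/8)
Numerator = (3/8) * 0.78 * 2.77 = 0.810225
Denominator = 1 + 3*0.78^2/8 = 1 + 0.228150 = 1.228150
eta = 0.810225 / 1.228150
eta = 0.6597 m

0.6597


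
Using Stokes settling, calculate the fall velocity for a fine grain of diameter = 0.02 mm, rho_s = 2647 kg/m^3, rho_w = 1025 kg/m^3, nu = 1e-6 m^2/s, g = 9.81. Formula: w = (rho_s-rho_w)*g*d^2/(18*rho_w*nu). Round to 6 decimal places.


w = (rho_s - rho_w) * g * d^2 / (18 * rho_w * nu)
d = 0.02 mm = 0.000020 m
rho_s - rho_w = 2647 - 1025 = 1622
Numerator = 1622 * 9.81 * (0.000020)^2 = 0.000006364728
Denominator = 18 * 1025 * 1e-6 = 0.018450
w = 0.000345 m/s

0.000345


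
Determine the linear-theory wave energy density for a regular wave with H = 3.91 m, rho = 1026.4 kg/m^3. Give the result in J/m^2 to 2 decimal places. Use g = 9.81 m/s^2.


E = (1/8) * rho * g * H^2
E = (1/8) * 1026.4 * 9.81 * 3.91^2
E = 0.125 * 1026.4 * 9.81 * 15.2881
E = 19241.95 J/m^2

19241.95


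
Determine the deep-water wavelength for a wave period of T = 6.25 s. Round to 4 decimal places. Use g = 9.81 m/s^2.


L0 = g * T^2 / (2 * pi)
L0 = 9.81 * 6.25^2 / (2 * pi)
L0 = 9.81 * 39.0625 / 6.28319
L0 = 383.2031 / 6.28319
L0 = 60.9887 m

60.9887


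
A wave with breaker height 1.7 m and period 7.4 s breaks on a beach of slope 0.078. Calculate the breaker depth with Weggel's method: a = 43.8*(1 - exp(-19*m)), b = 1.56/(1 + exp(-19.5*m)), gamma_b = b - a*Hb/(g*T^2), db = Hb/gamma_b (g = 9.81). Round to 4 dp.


a = 43.8 * (1 - exp(-19 * m))
exp(-19 * 0.078) = exp(-1.4820) = 0.227183
a = 43.8 * (1 - 0.227183) = 33.849390
b = 1.56 / (1 + exp(-19.5 * m))
exp(-19.5 * 0.078) = exp(-1.5210) = 0.218493
b = 1.56 / (1 + 0.218493) = 1.280270
Hb / (g * T^2) = 1.7 / (9.81 * 7.4^2) = 1.7 / 537.1956 = 0.00316458
gamma_b = b - a * Hb/(g*T^2) = 1.280270 - 33.849390 * 0.00316458 = 1.173150
db = Hb / gamma_b = 1.7 / 1.173150
db = 1.4491 m

1.4491


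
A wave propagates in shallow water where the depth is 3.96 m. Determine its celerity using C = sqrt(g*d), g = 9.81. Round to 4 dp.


Using the shallow-water approximation:
C = sqrt(g * d) = sqrt(9.81 * 3.96)
C = sqrt(38.8476)
C = 6.2328 m/s

6.2328


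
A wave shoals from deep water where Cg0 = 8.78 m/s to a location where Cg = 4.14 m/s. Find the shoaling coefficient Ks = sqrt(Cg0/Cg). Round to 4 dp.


Ks = sqrt(Cg0 / Cg)
Ks = sqrt(8.78 / 4.14)
Ks = sqrt(2.1208)
Ks = 1.4563

1.4563


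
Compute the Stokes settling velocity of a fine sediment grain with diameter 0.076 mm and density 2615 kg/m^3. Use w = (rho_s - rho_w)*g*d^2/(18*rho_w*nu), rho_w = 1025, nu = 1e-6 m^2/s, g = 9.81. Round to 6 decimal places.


w = (rho_s - rho_w) * g * d^2 / (18 * rho_w * nu)
d = 0.076 mm = 0.000076 m
rho_s - rho_w = 2615 - 1025 = 1590
Numerator = 1590 * 9.81 * (0.000076)^2 = 0.000090093470
Denominator = 18 * 1025 * 1e-6 = 0.018450
w = 0.004883 m/s

0.004883


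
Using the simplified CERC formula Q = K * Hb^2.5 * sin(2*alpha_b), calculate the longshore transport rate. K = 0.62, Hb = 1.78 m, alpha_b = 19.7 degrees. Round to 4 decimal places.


Q = K * Hb^2.5 * sin(2 * alpha_b)
Hb^2.5 = 1.78^2.5 = 4.227173
sin(2 * 19.7) = sin(39.4) = 0.634731
Q = 0.62 * 4.227173 * 0.634731
Q = 1.6635 m^3/s

1.6635


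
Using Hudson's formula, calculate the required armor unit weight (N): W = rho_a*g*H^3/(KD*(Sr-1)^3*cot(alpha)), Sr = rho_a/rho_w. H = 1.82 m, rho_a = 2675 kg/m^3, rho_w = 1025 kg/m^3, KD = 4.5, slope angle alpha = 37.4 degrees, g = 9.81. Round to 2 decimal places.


Sr = rho_a / rho_w = 2675 / 1025 = 2.609756
(Sr - 1) = 1.609756
(Sr - 1)^3 = 4.171385
cot(37.4) = 1 / tan(37.4) = 1 / 0.764558 = 1.307946
Numerator = 2675 * 9.81 * 1.82^3 = 158200.1743
Denominator = 4.5 * 4.171385 * 1.307946 = 24.551751
W = 158200.1743 / 24.551751
W = 6443.54 N

6443.54


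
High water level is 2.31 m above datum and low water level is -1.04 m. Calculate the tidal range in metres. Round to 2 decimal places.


Tidal range = High water - Low water
Tidal range = 2.31 - (-1.04)
Tidal range = 3.35 m

3.35


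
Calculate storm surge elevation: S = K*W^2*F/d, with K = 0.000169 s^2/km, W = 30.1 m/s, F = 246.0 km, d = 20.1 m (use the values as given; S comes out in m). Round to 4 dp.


S = K * W^2 * F / d
W^2 = 30.1^2 = 906.01
S = 0.000169 * 906.01 * 246.0 / 20.1
Numerator = 0.000169 * 906.01 * 246.0 = 37.666460
S = 37.666460 / 20.1 = 1.8740 m

1.8740


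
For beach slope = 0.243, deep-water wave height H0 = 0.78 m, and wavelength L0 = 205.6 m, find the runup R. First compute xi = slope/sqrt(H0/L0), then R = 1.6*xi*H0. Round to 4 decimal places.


xi = slope / sqrt(H0/L0)
H0/L0 = 0.78/205.6 = 0.003794
sqrt(0.003794) = 0.061594
xi = 0.243 / 0.061594 = 3.945214
R = 1.6 * xi * H0 = 1.6 * 3.945214 * 0.78
R = 4.9236 m

4.9236


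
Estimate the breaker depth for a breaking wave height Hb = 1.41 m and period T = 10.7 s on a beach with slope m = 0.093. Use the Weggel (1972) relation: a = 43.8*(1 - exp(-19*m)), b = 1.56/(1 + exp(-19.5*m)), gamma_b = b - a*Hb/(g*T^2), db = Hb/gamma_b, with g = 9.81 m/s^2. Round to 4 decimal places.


a = 43.8 * (1 - exp(-19 * m))
exp(-19 * 0.093) = exp(-1.7670) = 0.170845
a = 43.8 * (1 - 0.170845) = 36.317000
b = 1.56 / (1 + exp(-19.5 * m))
exp(-19.5 * 0.093) = exp(-1.8135) = 0.163082
b = 1.56 / (1 + 0.163082) = 1.341264
Hb / (g * T^2) = 1.41 / (9.81 * 10.7^2) = 1.41 / 1123.1469 = 0.00125540
gamma_b = b - a * Hb/(g*T^2) = 1.341264 - 36.317000 * 0.00125540 = 1.295671
db = Hb / gamma_b = 1.41 / 1.295671
db = 1.0882 m

1.0882


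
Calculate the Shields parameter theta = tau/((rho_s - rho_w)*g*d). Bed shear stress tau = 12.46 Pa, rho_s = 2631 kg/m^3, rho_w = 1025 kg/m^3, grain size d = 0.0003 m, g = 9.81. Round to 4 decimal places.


theta = tau / ((rho_s - rho_w) * g * d)
rho_s - rho_w = 2631 - 1025 = 1606
Denominator = 1606 * 9.81 * 0.0003 = 4.726458
theta = 12.46 / 4.726458
theta = 2.6362

2.6362


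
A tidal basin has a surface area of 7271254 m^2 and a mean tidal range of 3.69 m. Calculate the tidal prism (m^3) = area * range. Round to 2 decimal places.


Tidal prism = Area * Tidal range
P = 7271254 * 3.69
P = 26830927.26 m^3

26830927.26


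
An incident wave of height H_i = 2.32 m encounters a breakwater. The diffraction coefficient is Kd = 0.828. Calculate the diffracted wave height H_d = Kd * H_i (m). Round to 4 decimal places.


H_d = Kd * H_i
H_d = 0.828 * 2.32
H_d = 1.9210 m

1.9210


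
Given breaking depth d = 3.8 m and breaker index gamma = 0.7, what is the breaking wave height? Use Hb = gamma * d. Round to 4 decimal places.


Hb = gamma * d
Hb = 0.7 * 3.8
Hb = 2.6600 m

2.6600


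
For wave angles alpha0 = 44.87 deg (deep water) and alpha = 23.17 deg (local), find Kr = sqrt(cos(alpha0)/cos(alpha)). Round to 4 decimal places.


Kr = sqrt(cos(alpha0) / cos(alpha))
cos(44.87) = 0.708709
cos(23.17) = 0.919341
Kr = sqrt(0.708709 / 0.919341)
Kr = sqrt(0.770888)
Kr = 0.8780

0.8780


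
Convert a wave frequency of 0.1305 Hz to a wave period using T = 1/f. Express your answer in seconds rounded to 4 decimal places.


T = 1 / f
T = 1 / 0.1305
T = 7.6628 s

7.6628


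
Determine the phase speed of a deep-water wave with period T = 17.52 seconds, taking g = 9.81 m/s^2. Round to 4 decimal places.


We use the deep-water celerity formula:
C = g * T / (2 * pi)
C = 9.81 * 17.52 / (2 * 3.14159...)
C = 171.871200 / 6.283185
C = 27.3542 m/s

27.3542


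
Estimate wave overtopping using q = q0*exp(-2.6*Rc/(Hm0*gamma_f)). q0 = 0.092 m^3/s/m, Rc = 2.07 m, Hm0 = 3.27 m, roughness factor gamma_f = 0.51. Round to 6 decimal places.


q = q0 * exp(-2.6 * Rc / (Hm0 * gamma_f))
Exponent = -2.6 * 2.07 / (3.27 * 0.51)
= -2.6 * 2.07 / 1.6677
= -3.227199
exp(-3.227199) = 0.039668
q = 0.092 * 0.039668
q = 0.003649 m^3/s/m

0.003649


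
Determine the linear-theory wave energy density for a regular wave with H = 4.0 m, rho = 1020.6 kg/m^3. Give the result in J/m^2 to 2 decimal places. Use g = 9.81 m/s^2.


E = (1/8) * rho * g * H^2
E = (1/8) * 1020.6 * 9.81 * 4.0^2
E = 0.125 * 1020.6 * 9.81 * 16.0000
E = 20024.17 J/m^2

20024.17


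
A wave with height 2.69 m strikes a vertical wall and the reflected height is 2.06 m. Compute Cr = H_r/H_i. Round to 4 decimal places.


Cr = H_r / H_i
Cr = 2.06 / 2.69
Cr = 0.7658

0.7658


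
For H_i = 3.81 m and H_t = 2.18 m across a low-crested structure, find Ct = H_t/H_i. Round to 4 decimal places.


Ct = H_t / H_i
Ct = 2.18 / 3.81
Ct = 0.5722

0.5722


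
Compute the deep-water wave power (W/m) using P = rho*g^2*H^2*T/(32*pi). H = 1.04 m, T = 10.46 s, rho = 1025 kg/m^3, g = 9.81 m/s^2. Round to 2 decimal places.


P = rho * g^2 * H^2 * T / (32 * pi)
P = 1025 * 9.81^2 * 1.04^2 * 10.46 / (32 * pi)
P = 1025 * 96.2361 * 1.0816 * 10.46 / 100.53096
P = 11100.96 W/m

11100.96


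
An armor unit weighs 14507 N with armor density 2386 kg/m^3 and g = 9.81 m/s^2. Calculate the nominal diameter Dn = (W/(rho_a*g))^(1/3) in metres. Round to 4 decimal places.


V = W / (rho_a * g)
V = 14507 / (2386 * 9.81)
V = 14507 / 23406.66
V = 0.619781 m^3
Dn = V^(1/3) = 0.619781^(1/3)
Dn = 0.8526 m

0.8526


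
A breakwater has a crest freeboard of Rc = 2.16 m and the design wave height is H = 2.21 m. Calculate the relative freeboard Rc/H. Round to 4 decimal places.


Relative freeboard = Rc / H
= 2.16 / 2.21
= 0.9774

0.9774


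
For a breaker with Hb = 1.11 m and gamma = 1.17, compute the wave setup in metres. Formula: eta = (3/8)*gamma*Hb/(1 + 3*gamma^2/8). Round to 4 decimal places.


eta = (3/8) * gamma * Hb / (1 + 3*gamma^2/8)
Numerator = (3/8) * 1.17 * 1.11 = 0.487013
Denominator = 1 + 3*1.17^2/8 = 1 + 0.513338 = 1.513338
eta = 0.487013 / 1.513338
eta = 0.3218 m

0.3218
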